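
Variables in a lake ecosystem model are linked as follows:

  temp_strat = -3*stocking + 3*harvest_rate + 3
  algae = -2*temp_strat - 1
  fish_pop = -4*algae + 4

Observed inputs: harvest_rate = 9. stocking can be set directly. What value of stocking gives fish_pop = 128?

stocking = 5

Substituting into the temp_strat equation gives temp_strat = -3*stocking + 30.
Substituting into the algae equation gives algae = 6*stocking - 61.
Substituting into the fish_pop equation gives fish_pop = -24*stocking + 248.
Solve -24*stocking + 248 = 128: stocking = (128 - 248) / -24 = 5.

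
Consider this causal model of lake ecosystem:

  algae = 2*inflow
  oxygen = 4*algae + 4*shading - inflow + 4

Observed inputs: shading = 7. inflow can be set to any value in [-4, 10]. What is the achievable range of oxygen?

Substituting into the oxygen equation gives oxygen = 7*inflow + 32.
Linear in inflow, so extremes are at the endpoints: inflow = -4 gives oxygen = 4; inflow = 10 gives oxygen = 102.

4 to 102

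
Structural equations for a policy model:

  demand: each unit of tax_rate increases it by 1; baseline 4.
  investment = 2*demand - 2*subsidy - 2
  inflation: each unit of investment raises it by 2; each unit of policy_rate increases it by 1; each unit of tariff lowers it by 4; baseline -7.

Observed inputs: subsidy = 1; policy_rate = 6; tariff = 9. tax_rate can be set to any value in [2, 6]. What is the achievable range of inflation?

Substituting into the investment equation gives investment = 2*tax_rate + 4.
So inflation = 4*tax_rate - 29.
Linear in tax_rate, so extremes are at the endpoints: tax_rate = 2 gives inflation = -21; tax_rate = 6 gives inflation = -5.

-21 to -5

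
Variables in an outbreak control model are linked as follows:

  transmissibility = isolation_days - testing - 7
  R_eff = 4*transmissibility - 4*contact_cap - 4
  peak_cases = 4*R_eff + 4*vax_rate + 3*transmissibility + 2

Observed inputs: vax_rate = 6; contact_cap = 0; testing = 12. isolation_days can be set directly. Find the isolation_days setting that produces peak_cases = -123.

Substituting into the transmissibility equation gives transmissibility = isolation_days - 19.
Substituting into the R_eff equation gives R_eff = 4*isolation_days - 80.
So peak_cases = 19*isolation_days - 351.
Solve 19*isolation_days - 351 = -123: isolation_days = (-123 + 351) / 19 = 12.

isolation_days = 12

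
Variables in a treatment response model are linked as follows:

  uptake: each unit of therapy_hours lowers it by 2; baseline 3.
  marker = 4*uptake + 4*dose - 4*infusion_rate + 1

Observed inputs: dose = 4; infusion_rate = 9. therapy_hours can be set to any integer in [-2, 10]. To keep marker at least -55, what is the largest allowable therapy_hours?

Substituting into the marker equation gives marker = -8*therapy_hours - 7.
Require -8*therapy_hours - 7 ≥ -55, so therapy_hours ≤ 6.
The largest integer in [-2, 10] satisfying this is 6.

therapy_hours = 6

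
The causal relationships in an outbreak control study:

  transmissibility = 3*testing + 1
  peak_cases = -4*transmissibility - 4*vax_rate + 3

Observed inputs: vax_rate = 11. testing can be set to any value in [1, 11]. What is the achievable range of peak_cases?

-177 to -57

Substituting into the peak_cases equation gives peak_cases = -12*testing - 45.
Linear in testing, so extremes are at the endpoints: testing = 1 gives peak_cases = -57; testing = 11 gives peak_cases = -177.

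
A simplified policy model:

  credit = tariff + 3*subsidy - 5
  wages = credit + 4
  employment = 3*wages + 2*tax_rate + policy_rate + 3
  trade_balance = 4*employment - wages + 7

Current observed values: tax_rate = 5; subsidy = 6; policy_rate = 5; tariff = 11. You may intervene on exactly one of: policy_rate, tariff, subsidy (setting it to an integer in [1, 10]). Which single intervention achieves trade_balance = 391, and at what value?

set policy_rate = 6

Intervening on policy_rate: with other inputs at their observed values, trade_balance = 4*policy_rate + 367. Solving for 391 gives policy_rate = 6, within [1, 10].
Intervening on tariff: trade_balance = 11*tariff + 266. Reaching 391 requires tariff = 125/11, not an integer.
Intervening on subsidy: trade_balance = 33*subsidy + 189. Reaching 391 requires subsidy = 202/33, not an integer.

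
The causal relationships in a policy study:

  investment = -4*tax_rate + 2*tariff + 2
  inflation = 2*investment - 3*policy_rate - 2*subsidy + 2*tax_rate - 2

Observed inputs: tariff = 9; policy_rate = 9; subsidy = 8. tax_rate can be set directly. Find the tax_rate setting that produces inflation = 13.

tax_rate = -3

Substituting into the investment equation gives investment = -4*tax_rate + 20.
This gives inflation = -6*tax_rate - 5.
Solve -6*tax_rate - 5 = 13: tax_rate = (13 + 5) / -6 = -3.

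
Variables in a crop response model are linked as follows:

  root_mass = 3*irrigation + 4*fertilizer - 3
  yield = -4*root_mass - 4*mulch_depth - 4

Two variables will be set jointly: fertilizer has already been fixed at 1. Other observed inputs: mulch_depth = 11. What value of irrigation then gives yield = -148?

With fertilizer held at 1:
Substituting into the root_mass equation gives root_mass = 3*irrigation + 1.
So yield = -12*irrigation - 52.
Solve -12*irrigation - 52 = -148: irrigation = (-148 + 52) / -12 = 8.

irrigation = 8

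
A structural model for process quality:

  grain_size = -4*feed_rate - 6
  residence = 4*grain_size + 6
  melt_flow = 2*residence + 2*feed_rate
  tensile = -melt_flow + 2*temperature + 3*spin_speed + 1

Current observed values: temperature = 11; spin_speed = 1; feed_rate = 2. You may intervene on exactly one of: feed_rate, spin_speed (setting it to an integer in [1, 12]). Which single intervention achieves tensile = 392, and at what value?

Intervening on feed_rate: with other inputs at their observed values, tensile = 30*feed_rate + 62. Solving for 392 gives feed_rate = 11, within [1, 12].
Intervening on spin_speed: tensile = 3*spin_speed + 119. Reaching 392 requires spin_speed = 91, outside [1, 12].

set feed_rate = 11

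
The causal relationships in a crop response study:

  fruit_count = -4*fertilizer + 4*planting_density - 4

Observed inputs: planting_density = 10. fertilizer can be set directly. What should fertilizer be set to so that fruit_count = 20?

Substituting into the fruit_count equation gives fruit_count = -4*fertilizer + 36.
Solve -4*fertilizer + 36 = 20: fertilizer = (20 - 36) / -4 = 4.

fertilizer = 4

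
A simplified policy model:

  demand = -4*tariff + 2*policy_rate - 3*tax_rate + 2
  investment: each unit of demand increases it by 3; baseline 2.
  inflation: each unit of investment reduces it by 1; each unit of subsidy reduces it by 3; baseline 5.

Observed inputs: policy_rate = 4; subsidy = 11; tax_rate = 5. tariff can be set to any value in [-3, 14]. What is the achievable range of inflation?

Substituting into the demand equation gives demand = -4*tariff - 5.
Substituting into the investment equation gives investment = -12*tariff - 13.
Substituting into the inflation equation gives inflation = 12*tariff - 15.
Linear in tariff, so extremes are at the endpoints: tariff = -3 gives inflation = -51; tariff = 14 gives inflation = 153.

-51 to 153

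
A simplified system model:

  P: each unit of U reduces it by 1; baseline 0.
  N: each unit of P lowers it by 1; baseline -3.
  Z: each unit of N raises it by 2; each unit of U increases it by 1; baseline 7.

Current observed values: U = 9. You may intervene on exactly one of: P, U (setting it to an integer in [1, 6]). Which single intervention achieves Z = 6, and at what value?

Intervening on P: with other inputs at their observed values, Z = -2*P + 10. Solving for 6 gives P = 2, within [1, 6].
Intervening on U: Z = 3*U + 1. Reaching 6 requires U = 5/3, not an integer.

set P = 2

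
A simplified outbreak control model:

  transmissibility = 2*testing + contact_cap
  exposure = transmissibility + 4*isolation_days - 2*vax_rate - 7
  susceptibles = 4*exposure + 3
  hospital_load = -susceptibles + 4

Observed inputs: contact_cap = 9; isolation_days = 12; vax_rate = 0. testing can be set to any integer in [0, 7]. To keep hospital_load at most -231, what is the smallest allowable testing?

Substituting into the transmissibility equation gives transmissibility = 2*testing + 9.
Substituting into the exposure equation gives exposure = 2*testing + 50.
Substituting into the susceptibles equation gives susceptibles = 8*testing + 203.
hospital_load becomes -8*testing - 199.
Require -8*testing - 199 ≤ -231, so testing ≥ 4.
The smallest integer in [0, 7] satisfying this is 4.

testing = 4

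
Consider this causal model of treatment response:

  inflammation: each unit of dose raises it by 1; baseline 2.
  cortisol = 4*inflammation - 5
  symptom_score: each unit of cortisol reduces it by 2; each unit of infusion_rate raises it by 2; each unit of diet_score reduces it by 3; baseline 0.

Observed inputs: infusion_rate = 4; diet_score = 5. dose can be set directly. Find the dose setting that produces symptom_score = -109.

Substituting into the cortisol equation gives cortisol = 4*dose + 3.
Substituting into the symptom_score equation gives symptom_score = -8*dose - 13.
Solve -8*dose - 13 = -109: dose = (-109 + 13) / -8 = 12.

dose = 12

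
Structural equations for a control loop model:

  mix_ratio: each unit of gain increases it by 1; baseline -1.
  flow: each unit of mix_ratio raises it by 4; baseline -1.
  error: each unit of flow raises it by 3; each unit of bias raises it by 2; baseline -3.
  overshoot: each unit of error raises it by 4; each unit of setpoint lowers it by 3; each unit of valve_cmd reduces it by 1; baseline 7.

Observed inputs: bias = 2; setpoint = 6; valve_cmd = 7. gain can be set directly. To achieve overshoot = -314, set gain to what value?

Substituting into the flow equation gives flow = 4*gain - 5.
error becomes 12*gain - 14.
This gives overshoot = 48*gain - 74.
Solve 48*gain - 74 = -314: gain = (-314 + 74) / 48 = -5.

gain = -5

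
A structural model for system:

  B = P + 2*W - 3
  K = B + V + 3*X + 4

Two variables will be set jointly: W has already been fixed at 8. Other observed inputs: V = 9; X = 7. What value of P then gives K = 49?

P = 2

With W held at 8:
Substituting into the B equation gives B = P + 13.
Substituting into the K equation gives K = P + 47.
Solve P + 47 = 49: P = (49 - 47) / 1 = 2.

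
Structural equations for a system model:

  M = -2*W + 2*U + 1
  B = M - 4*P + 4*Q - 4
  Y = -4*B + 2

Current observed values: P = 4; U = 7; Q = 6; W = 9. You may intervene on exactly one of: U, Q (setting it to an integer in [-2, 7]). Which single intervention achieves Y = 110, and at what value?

set Q = -1

Intervening on U: Y = -8*U + 54. Reaching 110 requires U = -7, outside [-2, 7].
Intervening on Q: with other inputs at their observed values, Y = -16*Q + 94. Solving for 110 gives Q = -1, within [-2, 7].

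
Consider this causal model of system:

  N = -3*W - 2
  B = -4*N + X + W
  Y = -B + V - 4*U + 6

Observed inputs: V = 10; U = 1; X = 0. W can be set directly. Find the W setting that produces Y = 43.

Substituting into the B equation gives B = 13*W + 8.
So Y = -13*W + 4.
Solve -13*W + 4 = 43: W = (43 - 4) / -13 = -3.

W = -3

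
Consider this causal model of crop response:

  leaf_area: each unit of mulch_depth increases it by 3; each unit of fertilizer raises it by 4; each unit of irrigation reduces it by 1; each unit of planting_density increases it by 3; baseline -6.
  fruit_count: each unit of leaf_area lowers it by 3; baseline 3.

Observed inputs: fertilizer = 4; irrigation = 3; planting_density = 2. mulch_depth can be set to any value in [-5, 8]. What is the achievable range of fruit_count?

Substituting into the leaf_area equation gives leaf_area = 3*mulch_depth + 13.
Substituting into the fruit_count equation gives fruit_count = -9*mulch_depth - 36.
Linear in mulch_depth, so extremes are at the endpoints: mulch_depth = -5 gives fruit_count = 9; mulch_depth = 8 gives fruit_count = -108.

-108 to 9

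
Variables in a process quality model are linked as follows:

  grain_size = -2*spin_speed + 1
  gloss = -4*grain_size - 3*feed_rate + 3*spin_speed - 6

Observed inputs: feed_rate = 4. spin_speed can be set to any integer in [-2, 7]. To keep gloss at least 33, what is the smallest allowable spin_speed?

Substituting into the gloss equation gives gloss = 11*spin_speed - 22.
Require 11*spin_speed - 22 ≥ 33, so spin_speed ≥ 5.
The smallest integer in [-2, 7] satisfying this is 5.

spin_speed = 5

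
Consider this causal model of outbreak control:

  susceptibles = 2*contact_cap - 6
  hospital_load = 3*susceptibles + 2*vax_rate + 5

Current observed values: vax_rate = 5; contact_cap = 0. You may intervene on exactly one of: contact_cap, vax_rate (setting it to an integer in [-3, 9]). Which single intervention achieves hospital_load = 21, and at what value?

set contact_cap = 4

Intervening on contact_cap: with other inputs at their observed values, hospital_load = 6*contact_cap - 3. Solving for 21 gives contact_cap = 4, within [-3, 9].
Intervening on vax_rate: hospital_load = 2*vax_rate - 13. Reaching 21 requires vax_rate = 17, outside [-3, 9].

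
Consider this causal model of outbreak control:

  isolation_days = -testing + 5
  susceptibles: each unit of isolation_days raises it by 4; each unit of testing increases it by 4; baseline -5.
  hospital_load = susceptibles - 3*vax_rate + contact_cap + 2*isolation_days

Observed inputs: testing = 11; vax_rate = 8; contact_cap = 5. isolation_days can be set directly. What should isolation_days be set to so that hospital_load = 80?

isolation_days = 10

Intervening on isolation_days fixes its value directly, overriding its dependence on testing.
Substituting into the susceptibles equation gives susceptibles = 4*isolation_days + 39.
hospital_load becomes 6*isolation_days + 20.
Solve 6*isolation_days + 20 = 80: isolation_days = (80 - 20) / 6 = 10.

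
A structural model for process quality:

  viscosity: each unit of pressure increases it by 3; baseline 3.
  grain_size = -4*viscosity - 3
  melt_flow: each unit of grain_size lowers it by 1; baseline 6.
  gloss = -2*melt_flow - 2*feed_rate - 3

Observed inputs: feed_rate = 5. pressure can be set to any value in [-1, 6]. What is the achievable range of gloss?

Substituting into the grain_size equation gives grain_size = -12*pressure - 15.
This gives melt_flow = 12*pressure + 21.
gloss becomes -24*pressure - 55.
Linear in pressure, so extremes are at the endpoints: pressure = -1 gives gloss = -31; pressure = 6 gives gloss = -199.

-199 to -31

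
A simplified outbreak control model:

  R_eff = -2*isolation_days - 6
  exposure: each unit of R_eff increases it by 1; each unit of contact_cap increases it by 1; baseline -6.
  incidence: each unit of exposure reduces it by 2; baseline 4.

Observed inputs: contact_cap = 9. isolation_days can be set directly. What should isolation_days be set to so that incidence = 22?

isolation_days = 3

Substituting into the exposure equation gives exposure = -2*isolation_days - 3.
This gives incidence = 4*isolation_days + 10.
Solve 4*isolation_days + 10 = 22: isolation_days = (22 - 10) / 4 = 3.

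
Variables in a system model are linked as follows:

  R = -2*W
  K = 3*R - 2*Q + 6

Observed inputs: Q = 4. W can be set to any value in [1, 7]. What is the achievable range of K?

Substituting into the K equation gives K = -6*W - 2.
Linear in W, so extremes are at the endpoints: W = 1 gives K = -8; W = 7 gives K = -44.

-44 to -8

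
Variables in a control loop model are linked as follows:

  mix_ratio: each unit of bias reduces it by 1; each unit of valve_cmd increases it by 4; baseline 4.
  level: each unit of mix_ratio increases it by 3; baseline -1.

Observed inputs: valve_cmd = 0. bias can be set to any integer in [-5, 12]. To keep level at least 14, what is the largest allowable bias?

bias = -1

Substituting into the mix_ratio equation gives mix_ratio = -bias + 4.
Substituting into the level equation gives level = -3*bias + 11.
Require -3*bias + 11 ≥ 14, so bias ≤ -1.
The largest integer in [-5, 12] satisfying this is -1.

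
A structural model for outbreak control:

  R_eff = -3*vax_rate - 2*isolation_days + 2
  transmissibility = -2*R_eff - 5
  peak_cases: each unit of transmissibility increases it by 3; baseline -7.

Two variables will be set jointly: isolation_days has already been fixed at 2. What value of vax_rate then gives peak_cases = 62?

vax_rate = 4

With isolation_days held at 2:
Substituting into the R_eff equation gives R_eff = -3*vax_rate - 2.
Substituting into the transmissibility equation gives transmissibility = 6*vax_rate - 1.
So peak_cases = 18*vax_rate - 10.
Solve 18*vax_rate - 10 = 62: vax_rate = (62 + 10) / 18 = 4.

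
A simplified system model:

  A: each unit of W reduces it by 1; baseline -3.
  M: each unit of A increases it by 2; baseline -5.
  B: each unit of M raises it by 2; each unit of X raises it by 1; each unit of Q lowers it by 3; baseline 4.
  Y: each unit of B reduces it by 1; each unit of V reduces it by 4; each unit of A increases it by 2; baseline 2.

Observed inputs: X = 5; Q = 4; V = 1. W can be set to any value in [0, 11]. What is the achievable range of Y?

Substituting into the M equation gives M = -2*W - 11.
B becomes -4*W - 25.
This gives Y = 2*W + 17.
Linear in W, so extremes are at the endpoints: W = 0 gives Y = 17; W = 11 gives Y = 39.

17 to 39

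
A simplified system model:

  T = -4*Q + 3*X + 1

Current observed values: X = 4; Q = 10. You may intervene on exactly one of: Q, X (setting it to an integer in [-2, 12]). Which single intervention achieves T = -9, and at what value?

set X = 10

Intervening on Q: T = -4*Q + 13. Reaching -9 requires Q = 11/2, not an integer.
Intervening on X: with other inputs at their observed values, T = 3*X - 39. Solving for -9 gives X = 10, within [-2, 12].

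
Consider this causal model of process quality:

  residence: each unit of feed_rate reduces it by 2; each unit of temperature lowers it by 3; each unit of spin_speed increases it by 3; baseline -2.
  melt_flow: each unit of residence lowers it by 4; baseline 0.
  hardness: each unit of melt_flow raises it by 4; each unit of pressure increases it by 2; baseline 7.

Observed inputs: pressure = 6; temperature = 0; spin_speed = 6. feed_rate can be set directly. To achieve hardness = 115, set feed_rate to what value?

Substituting into the residence equation gives residence = -2*feed_rate + 16.
So melt_flow = 8*feed_rate - 64.
So hardness = 32*feed_rate - 237.
Solve 32*feed_rate - 237 = 115: feed_rate = (115 + 237) / 32 = 11.

feed_rate = 11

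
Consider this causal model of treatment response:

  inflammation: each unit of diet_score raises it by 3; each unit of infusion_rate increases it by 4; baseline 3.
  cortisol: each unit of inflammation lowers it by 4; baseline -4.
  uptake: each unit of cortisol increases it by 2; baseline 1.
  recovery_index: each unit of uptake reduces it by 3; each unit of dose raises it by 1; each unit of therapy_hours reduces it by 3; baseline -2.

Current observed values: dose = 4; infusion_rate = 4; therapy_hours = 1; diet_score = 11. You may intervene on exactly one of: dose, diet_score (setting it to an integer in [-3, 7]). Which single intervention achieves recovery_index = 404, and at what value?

set diet_score = -1

Intervening on dose: recovery_index = dose + 1264. Reaching 404 requires dose = -860, outside [-3, 7].
Intervening on diet_score: with other inputs at their observed values, recovery_index = 72*diet_score + 476. Solving for 404 gives diet_score = -1, within [-3, 7].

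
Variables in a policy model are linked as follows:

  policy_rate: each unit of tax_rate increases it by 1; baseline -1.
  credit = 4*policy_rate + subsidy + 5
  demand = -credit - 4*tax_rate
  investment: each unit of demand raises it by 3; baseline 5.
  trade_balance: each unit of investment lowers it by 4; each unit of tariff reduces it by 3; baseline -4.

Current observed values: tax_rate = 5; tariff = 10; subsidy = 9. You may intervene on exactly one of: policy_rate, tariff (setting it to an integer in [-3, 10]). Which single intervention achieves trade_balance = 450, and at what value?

set policy_rate = 2

Intervening on policy_rate: with other inputs at their observed values, trade_balance = 48*policy_rate + 354. Solving for 450 gives policy_rate = 2, within [-3, 10].
Intervening on tariff: trade_balance = -3*tariff + 576. Reaching 450 requires tariff = 42, outside [-3, 10].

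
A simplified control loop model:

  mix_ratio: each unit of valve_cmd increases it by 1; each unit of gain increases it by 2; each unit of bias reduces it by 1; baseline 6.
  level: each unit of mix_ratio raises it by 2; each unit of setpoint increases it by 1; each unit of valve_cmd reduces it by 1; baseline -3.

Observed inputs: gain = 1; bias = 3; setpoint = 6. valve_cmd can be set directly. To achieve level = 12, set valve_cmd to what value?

Substituting into the mix_ratio equation gives mix_ratio = valve_cmd + 5.
This gives level = valve_cmd + 13.
Solve valve_cmd + 13 = 12: valve_cmd = (12 - 13) / 1 = -1.

valve_cmd = -1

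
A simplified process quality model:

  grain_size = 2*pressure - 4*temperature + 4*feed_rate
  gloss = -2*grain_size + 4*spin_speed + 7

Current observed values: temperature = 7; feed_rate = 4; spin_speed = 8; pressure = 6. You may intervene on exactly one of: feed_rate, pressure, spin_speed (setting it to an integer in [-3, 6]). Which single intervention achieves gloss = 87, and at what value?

Intervening on feed_rate: with other inputs at their observed values, gloss = -8*feed_rate + 71. Solving for 87 gives feed_rate = -2, within [-3, 6].
Intervening on pressure: gloss = -4*pressure + 63. Reaching 87 requires pressure = -6, outside [-3, 6].
Intervening on spin_speed: gloss = 4*spin_speed + 7. Reaching 87 requires spin_speed = 20, outside [-3, 6].

set feed_rate = -2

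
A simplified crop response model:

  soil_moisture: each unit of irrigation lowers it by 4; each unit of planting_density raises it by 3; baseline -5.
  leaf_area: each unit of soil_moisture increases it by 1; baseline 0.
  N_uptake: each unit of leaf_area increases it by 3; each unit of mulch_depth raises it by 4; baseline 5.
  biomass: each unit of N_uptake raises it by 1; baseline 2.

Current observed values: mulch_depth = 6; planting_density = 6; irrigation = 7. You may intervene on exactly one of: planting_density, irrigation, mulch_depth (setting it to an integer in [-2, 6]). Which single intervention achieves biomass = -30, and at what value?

set mulch_depth = 2

Intervening on planting_density: biomass = 9*planting_density - 68. Reaching -30 requires planting_density = 38/9, not an integer.
Intervening on irrigation: biomass = -12*irrigation + 70. Reaching -30 requires irrigation = 25/3, not an integer.
Intervening on mulch_depth: with other inputs at their observed values, biomass = 4*mulch_depth - 38. Solving for -30 gives mulch_depth = 2, within [-2, 6].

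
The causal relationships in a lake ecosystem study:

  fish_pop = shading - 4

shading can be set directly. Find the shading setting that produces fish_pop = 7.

shading = 11

Solve shading - 4 = 7: shading = (7 + 4) / 1 = 11.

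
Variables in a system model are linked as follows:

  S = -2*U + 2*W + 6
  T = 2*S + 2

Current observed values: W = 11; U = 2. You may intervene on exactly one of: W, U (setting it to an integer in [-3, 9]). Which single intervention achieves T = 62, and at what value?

set U = -1

Intervening on W: T = 4*W + 6. Reaching 62 requires W = 14, outside [-3, 9].
Intervening on U: with other inputs at their observed values, T = -4*U + 58. Solving for 62 gives U = -1, within [-3, 9].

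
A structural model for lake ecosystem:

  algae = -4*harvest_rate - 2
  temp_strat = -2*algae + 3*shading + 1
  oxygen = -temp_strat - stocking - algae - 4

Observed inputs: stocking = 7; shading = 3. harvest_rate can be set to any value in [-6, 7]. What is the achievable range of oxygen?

Substituting into the temp_strat equation gives temp_strat = 8*harvest_rate + 14.
Substituting into the oxygen equation gives oxygen = -4*harvest_rate - 23.
Linear in harvest_rate, so extremes are at the endpoints: harvest_rate = -6 gives oxygen = 1; harvest_rate = 7 gives oxygen = -51.

-51 to 1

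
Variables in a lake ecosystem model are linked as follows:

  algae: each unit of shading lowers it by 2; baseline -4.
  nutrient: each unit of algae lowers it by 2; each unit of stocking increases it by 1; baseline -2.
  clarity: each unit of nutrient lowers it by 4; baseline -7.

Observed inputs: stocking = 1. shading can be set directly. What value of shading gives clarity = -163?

shading = 8

Substituting into the nutrient equation gives nutrient = 4*shading + 7.
Substituting into the clarity equation gives clarity = -16*shading - 35.
Solve -16*shading - 35 = -163: shading = (-163 + 35) / -16 = 8.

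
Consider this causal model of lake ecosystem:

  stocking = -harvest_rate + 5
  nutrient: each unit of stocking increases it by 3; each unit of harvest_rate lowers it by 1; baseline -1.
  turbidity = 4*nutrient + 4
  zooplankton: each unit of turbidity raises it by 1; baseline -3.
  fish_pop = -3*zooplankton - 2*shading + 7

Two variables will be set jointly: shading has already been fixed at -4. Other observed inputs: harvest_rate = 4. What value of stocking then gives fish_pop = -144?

With shading held at -4:
Intervening on stocking fixes its value directly, overriding its dependence on harvest_rate.
Substituting into the nutrient equation gives nutrient = 3*stocking - 5.
Substituting into the turbidity equation gives turbidity = 12*stocking - 16.
zooplankton becomes 12*stocking - 19.
Substituting into the fish_pop equation gives fish_pop = -36*stocking + 72.
Solve -36*stocking + 72 = -144: stocking = (-144 - 72) / -36 = 6.

stocking = 6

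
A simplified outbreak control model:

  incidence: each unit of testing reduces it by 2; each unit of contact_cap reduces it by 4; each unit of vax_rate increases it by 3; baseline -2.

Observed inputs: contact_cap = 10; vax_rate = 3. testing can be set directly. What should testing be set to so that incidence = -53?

testing = 10

Substituting into the incidence equation gives incidence = -2*testing - 33.
Solve -2*testing - 33 = -53: testing = (-53 + 33) / -2 = 10.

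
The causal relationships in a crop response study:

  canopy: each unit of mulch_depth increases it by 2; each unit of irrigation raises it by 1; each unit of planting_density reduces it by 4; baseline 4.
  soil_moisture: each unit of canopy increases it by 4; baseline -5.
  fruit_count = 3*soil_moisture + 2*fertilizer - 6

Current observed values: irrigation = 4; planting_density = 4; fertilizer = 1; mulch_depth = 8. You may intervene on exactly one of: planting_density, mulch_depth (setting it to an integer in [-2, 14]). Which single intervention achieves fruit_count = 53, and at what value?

set mulch_depth = 7

Intervening on planting_density: fruit_count = -48*planting_density + 269. Reaching 53 requires planting_density = 9/2, not an integer.
Intervening on mulch_depth: with other inputs at their observed values, fruit_count = 24*mulch_depth - 115. Solving for 53 gives mulch_depth = 7, within [-2, 14].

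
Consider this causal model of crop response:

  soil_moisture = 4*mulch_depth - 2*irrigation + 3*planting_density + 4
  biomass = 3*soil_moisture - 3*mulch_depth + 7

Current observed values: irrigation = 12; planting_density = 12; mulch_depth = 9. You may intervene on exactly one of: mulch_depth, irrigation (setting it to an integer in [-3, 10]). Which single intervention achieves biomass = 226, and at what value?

Intervening on mulch_depth: biomass = 9*mulch_depth + 55. Reaching 226 requires mulch_depth = 19, outside [-3, 10].
Intervening on irrigation: with other inputs at their observed values, biomass = -6*irrigation + 208. Solving for 226 gives irrigation = -3, within [-3, 10].

set irrigation = -3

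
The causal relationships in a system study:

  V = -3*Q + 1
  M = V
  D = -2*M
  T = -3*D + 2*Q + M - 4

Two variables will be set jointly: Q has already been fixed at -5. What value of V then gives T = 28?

V = 6

With Q held at -5:
Intervening on V fixes its value directly, overriding its dependence on Q.
Substituting into the D equation gives D = -2*V.
T becomes 7*V - 14.
Solve 7*V - 14 = 28: V = (28 + 14) / 7 = 6.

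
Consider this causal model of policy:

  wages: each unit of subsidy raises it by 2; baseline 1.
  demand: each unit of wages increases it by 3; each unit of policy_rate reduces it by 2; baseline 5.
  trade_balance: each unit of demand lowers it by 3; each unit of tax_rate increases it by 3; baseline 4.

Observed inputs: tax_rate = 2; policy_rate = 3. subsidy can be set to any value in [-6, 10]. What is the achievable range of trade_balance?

Substituting into the demand equation gives demand = 6*subsidy + 2.
So trade_balance = -18*subsidy + 4.
Linear in subsidy, so extremes are at the endpoints: subsidy = -6 gives trade_balance = 112; subsidy = 10 gives trade_balance = -176.

-176 to 112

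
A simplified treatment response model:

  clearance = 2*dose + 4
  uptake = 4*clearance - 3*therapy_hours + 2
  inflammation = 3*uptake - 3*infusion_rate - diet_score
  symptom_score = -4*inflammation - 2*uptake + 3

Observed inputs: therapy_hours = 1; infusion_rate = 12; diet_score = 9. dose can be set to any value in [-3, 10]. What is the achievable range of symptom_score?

Substituting into the uptake equation gives uptake = 8*dose + 15.
This gives inflammation = 24*dose.
symptom_score becomes -112*dose - 27.
Linear in dose, so extremes are at the endpoints: dose = -3 gives symptom_score = 309; dose = 10 gives symptom_score = -1147.

-1147 to 309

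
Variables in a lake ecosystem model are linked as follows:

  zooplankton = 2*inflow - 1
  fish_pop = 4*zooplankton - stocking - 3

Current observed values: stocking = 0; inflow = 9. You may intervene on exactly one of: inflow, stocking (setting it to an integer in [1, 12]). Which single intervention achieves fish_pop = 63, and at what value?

set stocking = 2

Intervening on inflow: fish_pop = 8*inflow - 7. Reaching 63 requires inflow = 35/4, not an integer.
Intervening on stocking: with other inputs at their observed values, fish_pop = -stocking + 65. Solving for 63 gives stocking = 2, within [1, 12].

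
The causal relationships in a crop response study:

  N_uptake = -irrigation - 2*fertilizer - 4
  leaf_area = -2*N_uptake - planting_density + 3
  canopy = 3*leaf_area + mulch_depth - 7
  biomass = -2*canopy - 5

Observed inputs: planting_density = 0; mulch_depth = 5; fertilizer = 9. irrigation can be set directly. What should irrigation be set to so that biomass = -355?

irrigation = 6

Substituting into the N_uptake equation gives N_uptake = -irrigation - 22.
Substituting into the leaf_area equation gives leaf_area = 2*irrigation + 47.
canopy becomes 6*irrigation + 139.
This gives biomass = -12*irrigation - 283.
Solve -12*irrigation - 283 = -355: irrigation = (-355 + 283) / -12 = 6.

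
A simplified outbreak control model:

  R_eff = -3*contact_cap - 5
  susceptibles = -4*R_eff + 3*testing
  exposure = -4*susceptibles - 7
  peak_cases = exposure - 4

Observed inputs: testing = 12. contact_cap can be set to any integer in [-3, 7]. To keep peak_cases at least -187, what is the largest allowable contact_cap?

Substituting into the susceptibles equation gives susceptibles = 12*contact_cap + 56.
exposure becomes -48*contact_cap - 231.
So peak_cases = -48*contact_cap - 235.
Require -48*contact_cap - 235 ≥ -187, so contact_cap ≤ -1.
The largest integer in [-3, 7] satisfying this is -1.

contact_cap = -1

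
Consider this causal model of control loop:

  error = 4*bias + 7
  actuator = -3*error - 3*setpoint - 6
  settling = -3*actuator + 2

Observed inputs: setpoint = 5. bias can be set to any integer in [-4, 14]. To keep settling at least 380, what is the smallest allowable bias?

bias = 7

Substituting into the actuator equation gives actuator = -12*bias - 42.
This gives settling = 36*bias + 128.
Require 36*bias + 128 ≥ 380, so bias ≥ 7.
The smallest integer in [-4, 14] satisfying this is 7.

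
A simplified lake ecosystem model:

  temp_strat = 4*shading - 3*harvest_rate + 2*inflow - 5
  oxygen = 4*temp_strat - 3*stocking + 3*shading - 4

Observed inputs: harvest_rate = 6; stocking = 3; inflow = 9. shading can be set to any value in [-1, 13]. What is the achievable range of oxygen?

-52 to 214

Substituting into the temp_strat equation gives temp_strat = 4*shading - 5.
Substituting into the oxygen equation gives oxygen = 19*shading - 33.
Linear in shading, so extremes are at the endpoints: shading = -1 gives oxygen = -52; shading = 13 gives oxygen = 214.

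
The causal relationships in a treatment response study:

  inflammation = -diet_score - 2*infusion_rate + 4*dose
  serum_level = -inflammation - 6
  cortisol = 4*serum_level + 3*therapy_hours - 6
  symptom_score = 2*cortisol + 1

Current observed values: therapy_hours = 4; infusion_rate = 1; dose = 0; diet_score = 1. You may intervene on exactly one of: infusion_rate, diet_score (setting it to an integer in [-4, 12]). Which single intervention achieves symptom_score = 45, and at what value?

set diet_score = 8

Intervening on infusion_rate: symptom_score = 16*infusion_rate - 27. Reaching 45 requires infusion_rate = 9/2, not an integer.
Intervening on diet_score: with other inputs at their observed values, symptom_score = 8*diet_score - 19. Solving for 45 gives diet_score = 8, within [-4, 12].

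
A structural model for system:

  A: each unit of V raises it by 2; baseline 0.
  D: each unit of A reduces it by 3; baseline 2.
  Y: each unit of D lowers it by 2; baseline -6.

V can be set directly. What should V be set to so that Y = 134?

Substituting into the D equation gives D = -6*V + 2.
Substituting into the Y equation gives Y = 12*V - 10.
Solve 12*V - 10 = 134: V = (134 + 10) / 12 = 12.

V = 12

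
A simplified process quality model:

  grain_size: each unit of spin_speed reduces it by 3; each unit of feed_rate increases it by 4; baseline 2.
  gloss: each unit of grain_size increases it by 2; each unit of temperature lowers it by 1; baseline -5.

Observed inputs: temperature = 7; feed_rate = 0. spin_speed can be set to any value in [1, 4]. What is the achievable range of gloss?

-32 to -14

Substituting into the grain_size equation gives grain_size = -3*spin_speed + 2.
Substituting into the gloss equation gives gloss = -6*spin_speed - 8.
Linear in spin_speed, so extremes are at the endpoints: spin_speed = 1 gives gloss = -14; spin_speed = 4 gives gloss = -32.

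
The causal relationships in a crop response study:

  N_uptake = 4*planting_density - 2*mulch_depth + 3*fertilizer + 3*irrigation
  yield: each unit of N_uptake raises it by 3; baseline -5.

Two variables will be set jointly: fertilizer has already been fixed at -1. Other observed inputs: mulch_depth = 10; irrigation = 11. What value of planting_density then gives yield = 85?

planting_density = 5

With fertilizer held at -1:
Substituting into the N_uptake equation gives N_uptake = 4*planting_density + 10.
Substituting into the yield equation gives yield = 12*planting_density + 25.
Solve 12*planting_density + 25 = 85: planting_density = (85 - 25) / 12 = 5.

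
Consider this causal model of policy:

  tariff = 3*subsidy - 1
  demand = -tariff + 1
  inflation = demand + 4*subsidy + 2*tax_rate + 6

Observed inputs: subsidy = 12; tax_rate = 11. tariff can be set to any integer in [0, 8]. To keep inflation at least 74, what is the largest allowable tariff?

Intervening on tariff fixes its value directly, overriding its dependence on subsidy.
Substituting into the inflation equation gives inflation = -tariff + 77.
Require -tariff + 77 ≥ 74, so tariff ≤ 3.
The largest integer in [0, 8] satisfying this is 3.

tariff = 3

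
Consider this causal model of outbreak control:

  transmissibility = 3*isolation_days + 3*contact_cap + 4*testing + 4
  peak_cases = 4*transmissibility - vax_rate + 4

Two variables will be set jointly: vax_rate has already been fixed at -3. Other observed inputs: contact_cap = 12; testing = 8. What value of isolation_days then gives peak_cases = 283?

With vax_rate held at -3:
Substituting into the transmissibility equation gives transmissibility = 3*isolation_days + 72.
Substituting into the peak_cases equation gives peak_cases = 12*isolation_days + 295.
Solve 12*isolation_days + 295 = 283: isolation_days = (283 - 295) / 12 = -1.

isolation_days = -1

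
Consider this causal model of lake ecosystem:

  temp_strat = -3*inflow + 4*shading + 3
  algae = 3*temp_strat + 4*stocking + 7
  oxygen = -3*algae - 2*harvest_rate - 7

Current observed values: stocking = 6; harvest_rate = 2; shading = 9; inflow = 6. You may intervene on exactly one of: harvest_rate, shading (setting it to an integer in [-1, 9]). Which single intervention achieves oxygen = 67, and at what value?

set shading = -1

Intervening on harvest_rate: oxygen = -2*harvest_rate - 289. Reaching 67 requires harvest_rate = -178, outside [-1, 9].
Intervening on shading: with other inputs at their observed values, oxygen = -36*shading + 31. Solving for 67 gives shading = -1, within [-1, 9].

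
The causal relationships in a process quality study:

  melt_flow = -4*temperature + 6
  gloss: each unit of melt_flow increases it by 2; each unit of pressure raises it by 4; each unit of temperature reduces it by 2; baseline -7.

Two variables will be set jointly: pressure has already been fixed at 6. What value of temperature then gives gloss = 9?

With pressure held at 6:
Substituting into the gloss equation gives gloss = -10*temperature + 29.
Solve -10*temperature + 29 = 9: temperature = (9 - 29) / -10 = 2.

temperature = 2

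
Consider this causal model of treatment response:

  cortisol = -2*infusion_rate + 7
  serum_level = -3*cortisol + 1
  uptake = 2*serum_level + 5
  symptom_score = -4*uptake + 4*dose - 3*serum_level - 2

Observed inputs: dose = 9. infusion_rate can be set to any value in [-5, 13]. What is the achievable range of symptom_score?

Substituting into the serum_level equation gives serum_level = 6*infusion_rate - 20.
So uptake = 12*infusion_rate - 35.
Substituting into the symptom_score equation gives symptom_score = -66*infusion_rate + 234.
Linear in infusion_rate, so extremes are at the endpoints: infusion_rate = -5 gives symptom_score = 564; infusion_rate = 13 gives symptom_score = -624.

-624 to 564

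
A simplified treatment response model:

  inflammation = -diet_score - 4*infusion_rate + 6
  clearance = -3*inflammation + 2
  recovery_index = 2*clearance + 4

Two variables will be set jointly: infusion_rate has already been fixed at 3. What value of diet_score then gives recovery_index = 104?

diet_score = 10

With infusion_rate held at 3:
Substituting into the inflammation equation gives inflammation = -diet_score - 6.
This gives clearance = 3*diet_score + 20.
Substituting into the recovery_index equation gives recovery_index = 6*diet_score + 44.
Solve 6*diet_score + 44 = 104: diet_score = (104 - 44) / 6 = 10.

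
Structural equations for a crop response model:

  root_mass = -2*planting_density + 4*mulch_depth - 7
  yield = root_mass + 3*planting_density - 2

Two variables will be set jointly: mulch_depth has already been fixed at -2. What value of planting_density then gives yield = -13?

With mulch_depth held at -2:
Substituting into the root_mass equation gives root_mass = -2*planting_density - 15.
yield becomes planting_density - 17.
Solve planting_density - 17 = -13: planting_density = (-13 + 17) / 1 = 4.

planting_density = 4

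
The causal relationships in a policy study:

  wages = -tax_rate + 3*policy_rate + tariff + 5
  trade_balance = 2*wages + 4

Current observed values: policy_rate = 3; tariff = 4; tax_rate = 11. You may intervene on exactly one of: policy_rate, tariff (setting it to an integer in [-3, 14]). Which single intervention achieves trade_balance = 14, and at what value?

set tariff = 2

Intervening on policy_rate: trade_balance = 6*policy_rate. Reaching 14 requires policy_rate = 7/3, not an integer.
Intervening on tariff: with other inputs at their observed values, trade_balance = 2*tariff + 10. Solving for 14 gives tariff = 2, within [-3, 14].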